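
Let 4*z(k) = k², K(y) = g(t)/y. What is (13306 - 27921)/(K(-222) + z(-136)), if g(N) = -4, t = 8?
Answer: -1622265/513266 ≈ -3.1607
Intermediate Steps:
K(y) = -4/y
z(k) = k²/4
(13306 - 27921)/(K(-222) + z(-136)) = (13306 - 27921)/(-4/(-222) + (¼)*(-136)²) = -14615/(-4*(-1/222) + (¼)*18496) = -14615/(2/111 + 4624) = -14615/513266/111 = -14615*111/513266 = -1622265/513266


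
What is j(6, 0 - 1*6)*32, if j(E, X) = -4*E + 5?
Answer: -608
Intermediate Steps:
j(E, X) = 5 - 4*E
j(6, 0 - 1*6)*32 = (5 - 4*6)*32 = (5 - 24)*32 = -19*32 = -608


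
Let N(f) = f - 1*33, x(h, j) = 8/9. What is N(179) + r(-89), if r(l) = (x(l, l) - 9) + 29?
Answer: 1502/9 ≈ 166.89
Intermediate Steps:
x(h, j) = 8/9 (x(h, j) = 8*(1/9) = 8/9)
N(f) = -33 + f (N(f) = f - 33 = -33 + f)
r(l) = 188/9 (r(l) = (8/9 - 9) + 29 = -73/9 + 29 = 188/9)
N(179) + r(-89) = (-33 + 179) + 188/9 = 146 + 188/9 = 1502/9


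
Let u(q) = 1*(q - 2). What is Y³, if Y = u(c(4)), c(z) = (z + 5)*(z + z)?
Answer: 343000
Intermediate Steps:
c(z) = 2*z*(5 + z) (c(z) = (5 + z)*(2*z) = 2*z*(5 + z))
u(q) = -2 + q (u(q) = 1*(-2 + q) = -2 + q)
Y = 70 (Y = -2 + 2*4*(5 + 4) = -2 + 2*4*9 = -2 + 72 = 70)
Y³ = 70³ = 343000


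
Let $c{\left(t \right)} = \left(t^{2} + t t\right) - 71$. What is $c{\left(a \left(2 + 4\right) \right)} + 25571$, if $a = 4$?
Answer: $26652$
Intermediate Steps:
$c{\left(t \right)} = -71 + 2 t^{2}$ ($c{\left(t \right)} = \left(t^{2} + t^{2}\right) - 71 = 2 t^{2} - 71 = -71 + 2 t^{2}$)
$c{\left(a \left(2 + 4\right) \right)} + 25571 = \left(-71 + 2 \left(4 \left(2 + 4\right)\right)^{2}\right) + 25571 = \left(-71 + 2 \left(4 \cdot 6\right)^{2}\right) + 25571 = \left(-71 + 2 \cdot 24^{2}\right) + 25571 = \left(-71 + 2 \cdot 576\right) + 25571 = \left(-71 + 1152\right) + 25571 = 1081 + 25571 = 26652$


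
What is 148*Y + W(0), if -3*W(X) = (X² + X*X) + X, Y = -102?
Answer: -15096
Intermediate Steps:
W(X) = -2*X²/3 - X/3 (W(X) = -((X² + X*X) + X)/3 = -((X² + X²) + X)/3 = -(2*X² + X)/3 = -(X + 2*X²)/3 = -2*X²/3 - X/3)
148*Y + W(0) = 148*(-102) - ⅓*0*(1 + 2*0) = -15096 - ⅓*0*(1 + 0) = -15096 - ⅓*0*1 = -15096 + 0 = -15096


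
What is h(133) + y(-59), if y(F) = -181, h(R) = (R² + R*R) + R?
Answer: 35330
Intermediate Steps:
h(R) = R + 2*R² (h(R) = (R² + R²) + R = 2*R² + R = R + 2*R²)
h(133) + y(-59) = 133*(1 + 2*133) - 181 = 133*(1 + 266) - 181 = 133*267 - 181 = 35511 - 181 = 35330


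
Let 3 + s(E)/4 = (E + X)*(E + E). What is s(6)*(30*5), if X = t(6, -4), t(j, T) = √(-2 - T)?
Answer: 41400 + 7200*√2 ≈ 51582.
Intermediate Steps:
X = √2 (X = √(-2 - 1*(-4)) = √(-2 + 4) = √2 ≈ 1.4142)
s(E) = -12 + 8*E*(E + √2) (s(E) = -12 + 4*((E + √2)*(E + E)) = -12 + 4*((E + √2)*(2*E)) = -12 + 4*(2*E*(E + √2)) = -12 + 8*E*(E + √2))
s(6)*(30*5) = (-12 + 8*6² + 8*6*√2)*(30*5) = (-12 + 8*36 + 48*√2)*150 = (-12 + 288 + 48*√2)*150 = (276 + 48*√2)*150 = 41400 + 7200*√2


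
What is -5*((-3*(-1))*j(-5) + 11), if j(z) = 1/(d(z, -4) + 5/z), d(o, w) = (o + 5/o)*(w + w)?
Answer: -2600/47 ≈ -55.319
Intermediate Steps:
d(o, w) = 2*w*(o + 5/o) (d(o, w) = (o + 5/o)*(2*w) = 2*w*(o + 5/o))
j(z) = 1/(5/z - 8*(5 + z**2)/z) (j(z) = 1/(2*(-4)*(5 + z**2)/z + 5/z) = 1/(-8*(5 + z**2)/z + 5/z) = 1/(5/z - 8*(5 + z**2)/z))
-5*((-3*(-1))*j(-5) + 11) = -5*((-3*(-1))*(-1*(-5)/(35 + 8*(-5)**2)) + 11) = -5*(3*(-1*(-5)/(35 + 8*25)) + 11) = -5*(3*(-1*(-5)/(35 + 200)) + 11) = -5*(3*(-1*(-5)/235) + 11) = -5*(3*(-1*(-5)*1/235) + 11) = -5*(3*(1/47) + 11) = -5*(3/47 + 11) = -5*520/47 = -2600/47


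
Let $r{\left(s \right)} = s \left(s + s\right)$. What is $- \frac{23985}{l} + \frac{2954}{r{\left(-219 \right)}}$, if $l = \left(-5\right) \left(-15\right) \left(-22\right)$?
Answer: $\frac{76852109}{5275710} \approx 14.567$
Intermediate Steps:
$l = -1650$ ($l = 75 \left(-22\right) = -1650$)
$r{\left(s \right)} = 2 s^{2}$ ($r{\left(s \right)} = s 2 s = 2 s^{2}$)
$- \frac{23985}{l} + \frac{2954}{r{\left(-219 \right)}} = - \frac{23985}{-1650} + \frac{2954}{2 \left(-219\right)^{2}} = \left(-23985\right) \left(- \frac{1}{1650}\right) + \frac{2954}{2 \cdot 47961} = \frac{1599}{110} + \frac{2954}{95922} = \frac{1599}{110} + 2954 \cdot \frac{1}{95922} = \frac{1599}{110} + \frac{1477}{47961} = \frac{76852109}{5275710}$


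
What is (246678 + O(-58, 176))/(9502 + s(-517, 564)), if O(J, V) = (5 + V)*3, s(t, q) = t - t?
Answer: 247221/9502 ≈ 26.018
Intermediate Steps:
s(t, q) = 0
O(J, V) = 15 + 3*V
(246678 + O(-58, 176))/(9502 + s(-517, 564)) = (246678 + (15 + 3*176))/(9502 + 0) = (246678 + (15 + 528))/9502 = (246678 + 543)*(1/9502) = 247221*(1/9502) = 247221/9502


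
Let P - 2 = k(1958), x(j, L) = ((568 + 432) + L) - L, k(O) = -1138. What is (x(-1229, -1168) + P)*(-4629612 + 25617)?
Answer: 626143320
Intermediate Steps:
x(j, L) = 1000 (x(j, L) = (1000 + L) - L = 1000)
P = -1136 (P = 2 - 1138 = -1136)
(x(-1229, -1168) + P)*(-4629612 + 25617) = (1000 - 1136)*(-4629612 + 25617) = -136*(-4603995) = 626143320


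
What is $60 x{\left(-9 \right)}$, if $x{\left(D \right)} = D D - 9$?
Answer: $4320$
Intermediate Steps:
$x{\left(D \right)} = -9 + D^{2}$ ($x{\left(D \right)} = D^{2} - 9 = -9 + D^{2}$)
$60 x{\left(-9 \right)} = 60 \left(-9 + \left(-9\right)^{2}\right) = 60 \left(-9 + 81\right) = 60 \cdot 72 = 4320$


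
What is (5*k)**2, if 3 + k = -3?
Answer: 900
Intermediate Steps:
k = -6 (k = -3 - 3 = -6)
(5*k)**2 = (5*(-6))**2 = (-30)**2 = 900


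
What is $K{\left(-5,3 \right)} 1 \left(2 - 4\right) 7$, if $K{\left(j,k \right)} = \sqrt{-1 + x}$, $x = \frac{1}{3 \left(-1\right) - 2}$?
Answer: $- \frac{14 i \sqrt{30}}{5} \approx - 15.336 i$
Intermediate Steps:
$x = - \frac{1}{5}$ ($x = \frac{1}{-3 - 2} = \frac{1}{-5} = - \frac{1}{5} \approx -0.2$)
$K{\left(j,k \right)} = \frac{i \sqrt{30}}{5}$ ($K{\left(j,k \right)} = \sqrt{-1 - \frac{1}{5}} = \sqrt{- \frac{6}{5}} = \frac{i \sqrt{30}}{5}$)
$K{\left(-5,3 \right)} 1 \left(2 - 4\right) 7 = \frac{i \sqrt{30}}{5} \cdot 1 \left(2 - 4\right) 7 = \frac{i \sqrt{30}}{5} \cdot 1 \left(-2\right) 7 = \frac{i \sqrt{30}}{5} \left(-2\right) 7 = - \frac{2 i \sqrt{30}}{5} \cdot 7 = - \frac{14 i \sqrt{30}}{5}$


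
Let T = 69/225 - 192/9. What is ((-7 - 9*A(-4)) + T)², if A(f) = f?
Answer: 357604/5625 ≈ 63.574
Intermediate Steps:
T = -1577/75 (T = 69*(1/225) - 192*⅑ = 23/75 - 64/3 = -1577/75 ≈ -21.027)
((-7 - 9*A(-4)) + T)² = ((-7 - 9*(-4)) - 1577/75)² = ((-7 + 36) - 1577/75)² = (29 - 1577/75)² = (598/75)² = 357604/5625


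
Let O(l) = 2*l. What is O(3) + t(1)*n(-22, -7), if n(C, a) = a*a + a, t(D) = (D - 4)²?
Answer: 384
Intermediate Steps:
t(D) = (-4 + D)²
n(C, a) = a + a² (n(C, a) = a² + a = a + a²)
O(3) + t(1)*n(-22, -7) = 2*3 + (-4 + 1)²*(-7*(1 - 7)) = 6 + (-3)²*(-7*(-6)) = 6 + 9*42 = 6 + 378 = 384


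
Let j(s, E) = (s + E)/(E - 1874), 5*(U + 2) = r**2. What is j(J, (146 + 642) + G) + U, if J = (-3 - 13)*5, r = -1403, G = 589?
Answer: 978287818/2485 ≈ 3.9368e+5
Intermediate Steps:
J = -80 (J = -16*5 = -80)
U = 1968399/5 (U = -2 + (1/5)*(-1403)**2 = -2 + (1/5)*1968409 = -2 + 1968409/5 = 1968399/5 ≈ 3.9368e+5)
j(s, E) = (E + s)/(-1874 + E)
j(J, (146 + 642) + G) + U = (((146 + 642) + 589) - 80)/(-1874 + ((146 + 642) + 589)) + 1968399/5 = ((788 + 589) - 80)/(-1874 + (788 + 589)) + 1968399/5 = (1377 - 80)/(-1874 + 1377) + 1968399/5 = 1297/(-497) + 1968399/5 = -1/497*1297 + 1968399/5 = -1297/497 + 1968399/5 = 978287818/2485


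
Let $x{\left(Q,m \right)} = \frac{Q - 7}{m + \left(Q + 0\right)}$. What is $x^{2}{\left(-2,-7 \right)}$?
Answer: $1$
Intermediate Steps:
$x{\left(Q,m \right)} = \frac{-7 + Q}{Q + m}$ ($x{\left(Q,m \right)} = \frac{-7 + Q}{m + Q} = \frac{-7 + Q}{Q + m}$)
$x^{2}{\left(-2,-7 \right)} = \left(\frac{-7 - 2}{-2 - 7}\right)^{2} = \left(\frac{1}{-9} \left(-9\right)\right)^{2} = \left(\left(- \frac{1}{9}\right) \left(-9\right)\right)^{2} = 1^{2} = 1$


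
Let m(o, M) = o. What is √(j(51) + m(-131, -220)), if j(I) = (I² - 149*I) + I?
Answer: I*√5078 ≈ 71.26*I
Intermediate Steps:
j(I) = I² - 148*I
√(j(51) + m(-131, -220)) = √(51*(-148 + 51) - 131) = √(51*(-97) - 131) = √(-4947 - 131) = √(-5078) = I*√5078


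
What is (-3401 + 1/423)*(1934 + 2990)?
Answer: -7083774728/423 ≈ -1.6747e+7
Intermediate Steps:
(-3401 + 1/423)*(1934 + 2990) = (-3401 + 1/423)*4924 = -1438622/423*4924 = -7083774728/423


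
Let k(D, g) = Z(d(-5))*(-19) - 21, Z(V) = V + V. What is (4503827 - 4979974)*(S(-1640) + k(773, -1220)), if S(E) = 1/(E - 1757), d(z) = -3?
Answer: -150424360240/3397 ≈ -4.4282e+7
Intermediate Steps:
Z(V) = 2*V
k(D, g) = 93 (k(D, g) = (2*(-3))*(-19) - 21 = -6*(-19) - 21 = 114 - 21 = 93)
S(E) = 1/(-1757 + E)
(4503827 - 4979974)*(S(-1640) + k(773, -1220)) = (4503827 - 4979974)*(1/(-1757 - 1640) + 93) = -476147*(1/(-3397) + 93) = -476147*(-1/3397 + 93) = -476147*315920/3397 = -150424360240/3397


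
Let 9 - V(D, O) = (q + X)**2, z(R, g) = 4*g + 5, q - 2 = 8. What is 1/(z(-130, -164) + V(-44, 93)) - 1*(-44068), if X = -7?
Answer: 28688267/651 ≈ 44068.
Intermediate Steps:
q = 10 (q = 2 + 8 = 10)
z(R, g) = 5 + 4*g
V(D, O) = 0 (V(D, O) = 9 - (10 - 7)**2 = 9 - 1*3**2 = 9 - 1*9 = 9 - 9 = 0)
1/(z(-130, -164) + V(-44, 93)) - 1*(-44068) = 1/((5 + 4*(-164)) + 0) - 1*(-44068) = 1/((5 - 656) + 0) + 44068 = 1/(-651 + 0) + 44068 = 1/(-651) + 44068 = -1/651 + 44068 = 28688267/651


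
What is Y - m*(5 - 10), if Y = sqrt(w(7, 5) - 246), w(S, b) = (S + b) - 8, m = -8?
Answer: -40 + 11*I*sqrt(2) ≈ -40.0 + 15.556*I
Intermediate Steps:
w(S, b) = -8 + S + b
Y = 11*I*sqrt(2) (Y = sqrt((-8 + 7 + 5) - 246) = sqrt(4 - 246) = sqrt(-242) = 11*I*sqrt(2) ≈ 15.556*I)
Y - m*(5 - 10) = 11*I*sqrt(2) - (-8)*(5 - 10) = 11*I*sqrt(2) - (-8)*(-5) = 11*I*sqrt(2) - 1*40 = 11*I*sqrt(2) - 40 = -40 + 11*I*sqrt(2)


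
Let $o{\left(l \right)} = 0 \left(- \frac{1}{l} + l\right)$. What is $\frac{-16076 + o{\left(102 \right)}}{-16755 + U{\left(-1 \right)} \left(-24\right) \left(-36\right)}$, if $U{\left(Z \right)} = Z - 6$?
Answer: $\frac{16076}{22803} \approx 0.705$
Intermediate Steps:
$U{\left(Z \right)} = -6 + Z$ ($U{\left(Z \right)} = Z - 6 = -6 + Z$)
$o{\left(l \right)} = 0$ ($o{\left(l \right)} = 0 \left(l - \frac{1}{l}\right) = 0$)
$\frac{-16076 + o{\left(102 \right)}}{-16755 + U{\left(-1 \right)} \left(-24\right) \left(-36\right)} = \frac{-16076 + 0}{-16755 + \left(-6 - 1\right) \left(-24\right) \left(-36\right)} = - \frac{16076}{-16755 + \left(-7\right) \left(-24\right) \left(-36\right)} = - \frac{16076}{-16755 + 168 \left(-36\right)} = - \frac{16076}{-16755 - 6048} = - \frac{16076}{-22803} = \left(-16076\right) \left(- \frac{1}{22803}\right) = \frac{16076}{22803}$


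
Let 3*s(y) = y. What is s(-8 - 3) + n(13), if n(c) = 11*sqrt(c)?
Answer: -11/3 + 11*sqrt(13) ≈ 35.994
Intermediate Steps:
s(y) = y/3
s(-8 - 3) + n(13) = (-8 - 3)/3 + 11*sqrt(13) = (1/3)*(-11) + 11*sqrt(13) = -11/3 + 11*sqrt(13)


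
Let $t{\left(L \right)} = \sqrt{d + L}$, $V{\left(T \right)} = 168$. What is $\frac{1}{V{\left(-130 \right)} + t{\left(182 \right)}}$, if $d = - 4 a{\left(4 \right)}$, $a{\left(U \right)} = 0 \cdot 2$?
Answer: $\frac{12}{2003} - \frac{\sqrt{182}}{28042} \approx 0.0055099$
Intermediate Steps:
$a{\left(U \right)} = 0$
$d = 0$ ($d = \left(-4\right) 0 = 0$)
$t{\left(L \right)} = \sqrt{L}$ ($t{\left(L \right)} = \sqrt{0 + L} = \sqrt{L}$)
$\frac{1}{V{\left(-130 \right)} + t{\left(182 \right)}} = \frac{1}{168 + \sqrt{182}}$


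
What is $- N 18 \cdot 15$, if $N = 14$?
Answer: $-3780$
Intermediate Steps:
$- N 18 \cdot 15 = - 14 \cdot 18 \cdot 15 = - 252 \cdot 15 = \left(-1\right) 3780 = -3780$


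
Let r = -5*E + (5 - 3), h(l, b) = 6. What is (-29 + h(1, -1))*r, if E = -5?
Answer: -621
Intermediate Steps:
r = 27 (r = -5*(-5) + (5 - 3) = 25 + 2 = 27)
(-29 + h(1, -1))*r = (-29 + 6)*27 = -23*27 = -621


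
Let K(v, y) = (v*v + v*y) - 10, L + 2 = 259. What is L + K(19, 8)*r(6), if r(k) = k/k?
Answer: 760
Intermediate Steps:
L = 257 (L = -2 + 259 = 257)
K(v, y) = -10 + v² + v*y (K(v, y) = (v² + v*y) - 10 = -10 + v² + v*y)
r(k) = 1
L + K(19, 8)*r(6) = 257 + (-10 + 19² + 19*8)*1 = 257 + (-10 + 361 + 152)*1 = 257 + 503*1 = 257 + 503 = 760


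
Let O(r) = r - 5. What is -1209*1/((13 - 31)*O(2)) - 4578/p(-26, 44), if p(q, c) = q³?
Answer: -1750181/79092 ≈ -22.128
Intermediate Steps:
O(r) = -5 + r
-1209*1/((13 - 31)*O(2)) - 4578/p(-26, 44) = -1209*1/((-5 + 2)*(13 - 31)) - 4578/((-26)³) = -1209/((-3*(-18))) - 4578/(-17576) = -1209/54 - 4578*(-1/17576) = -1209*1/54 + 2289/8788 = -403/18 + 2289/8788 = -1750181/79092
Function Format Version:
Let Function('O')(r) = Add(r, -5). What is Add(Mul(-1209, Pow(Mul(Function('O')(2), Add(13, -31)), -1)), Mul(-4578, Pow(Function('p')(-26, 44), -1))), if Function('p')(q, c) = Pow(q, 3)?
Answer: Rational(-1750181, 79092) ≈ -22.128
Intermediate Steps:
Function('O')(r) = Add(-5, r)
Add(Mul(-1209, Pow(Mul(Function('O')(2), Add(13, -31)), -1)), Mul(-4578, Pow(Function('p')(-26, 44), -1))) = Add(Mul(-1209, Pow(Mul(Add(-5, 2), Add(13, -31)), -1)), Mul(-4578, Pow(Pow(-26, 3), -1))) = Add(Mul(-1209, Pow(Mul(-3, -18), -1)), Mul(-4578, Pow(-17576, -1))) = Add(Mul(-1209, Pow(54, -1)), Mul(-4578, Rational(-1, 17576))) = Add(Mul(-1209, Rational(1, 54)), Rational(2289, 8788)) = Add(Rational(-403, 18), Rational(2289, 8788)) = Rational(-1750181, 79092)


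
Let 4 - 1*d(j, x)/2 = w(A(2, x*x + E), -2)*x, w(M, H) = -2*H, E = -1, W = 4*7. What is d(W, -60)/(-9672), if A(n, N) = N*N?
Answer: -61/1209 ≈ -0.050455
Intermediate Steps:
W = 28
A(n, N) = N²
d(j, x) = 8 - 8*x (d(j, x) = 8 - 2*(-2*(-2))*x = 8 - 8*x)
d(W, -60)/(-9672) = (8 - 8*(-60))/(-9672) = (8 + 480)*(-1/9672) = 488*(-1/9672) = -61/1209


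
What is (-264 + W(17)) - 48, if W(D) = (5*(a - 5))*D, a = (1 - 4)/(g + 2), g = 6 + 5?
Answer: -9836/13 ≈ -756.62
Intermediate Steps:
g = 11
a = -3/13 (a = (1 - 4)/(11 + 2) = -3/13 ≈ -0.23077)
W(D) = -340*D/13 (W(D) = (5*(-3/13 - 5))*D = (5*(-68/13))*D = -340*D/13)
(-264 + W(17)) - 48 = (-264 - 340/13*17) - 48 = (-264 - 5780/13) - 48 = -9212/13 - 48 = -9836/13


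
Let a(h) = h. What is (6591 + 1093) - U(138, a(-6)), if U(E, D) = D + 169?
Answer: 7521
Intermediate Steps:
U(E, D) = 169 + D
(6591 + 1093) - U(138, a(-6)) = (6591 + 1093) - (169 - 6) = 7684 - 1*163 = 7684 - 163 = 7521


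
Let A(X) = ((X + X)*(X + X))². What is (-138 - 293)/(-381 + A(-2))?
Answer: 431/125 ≈ 3.4480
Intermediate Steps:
A(X) = 16*X⁴ (A(X) = ((2*X)*(2*X))² = (4*X²)² = 16*X⁴)
(-138 - 293)/(-381 + A(-2)) = (-138 - 293)/(-381 + 16*(-2)⁴) = -431/(-381 + 16*16) = -431/(-381 + 256) = -431/(-125) = -431*(-1/125) = 431/125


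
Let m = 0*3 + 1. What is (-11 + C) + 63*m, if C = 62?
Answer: 114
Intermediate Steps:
m = 1 (m = 0 + 1 = 1)
(-11 + C) + 63*m = (-11 + 62) + 63*1 = 51 + 63 = 114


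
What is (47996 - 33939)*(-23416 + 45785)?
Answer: 314441033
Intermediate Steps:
(47996 - 33939)*(-23416 + 45785) = 14057*22369 = 314441033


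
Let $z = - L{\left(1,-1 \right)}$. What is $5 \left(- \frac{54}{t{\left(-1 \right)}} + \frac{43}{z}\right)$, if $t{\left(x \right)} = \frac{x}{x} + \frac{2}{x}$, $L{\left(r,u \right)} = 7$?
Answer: $\frac{1675}{7} \approx 239.29$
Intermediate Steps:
$t{\left(x \right)} = 1 + \frac{2}{x}$
$z = -7$ ($z = \left(-1\right) 7 = -7$)
$5 \left(- \frac{54}{t{\left(-1 \right)}} + \frac{43}{z}\right) = 5 \left(- \frac{54}{\frac{1}{-1} \left(2 - 1\right)} + \frac{43}{-7}\right) = 5 \left(- \frac{54}{\left(-1\right) 1} + 43 \left(- \frac{1}{7}\right)\right) = 5 \left(- \frac{54}{-1} - \frac{43}{7}\right) = 5 \left(\left(-54\right) \left(-1\right) - \frac{43}{7}\right) = 5 \left(54 - \frac{43}{7}\right) = 5 \cdot \frac{335}{7} = \frac{1675}{7}$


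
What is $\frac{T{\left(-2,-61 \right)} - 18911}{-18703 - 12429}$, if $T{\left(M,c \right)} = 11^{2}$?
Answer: $\frac{9395}{15566} \approx 0.60356$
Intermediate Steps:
$T{\left(M,c \right)} = 121$
$\frac{T{\left(-2,-61 \right)} - 18911}{-18703 - 12429} = \frac{121 - 18911}{-18703 - 12429} = - \frac{18790}{-31132} = \left(-18790\right) \left(- \frac{1}{31132}\right) = \frac{9395}{15566}$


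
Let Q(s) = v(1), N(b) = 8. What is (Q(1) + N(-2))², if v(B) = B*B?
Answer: 81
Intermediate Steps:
v(B) = B²
Q(s) = 1 (Q(s) = 1² = 1)
(Q(1) + N(-2))² = (1 + 8)² = 9² = 81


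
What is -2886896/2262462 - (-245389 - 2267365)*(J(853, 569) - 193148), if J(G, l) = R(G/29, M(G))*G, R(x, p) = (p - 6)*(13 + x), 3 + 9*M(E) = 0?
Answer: -34809779412138332180/32805699 ≈ -1.0611e+12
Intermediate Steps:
M(E) = -1/3 (M(E) = -1/3 + (1/9)*0 = -1/3 + 0 = -1/3)
R(x, p) = (-6 + p)*(13 + x)
J(G, l) = G*(-247/3 - 19*G/87) (J(G, l) = (-78 - 6*G/29 + 13*(-1/3) - G/(3*29))*G = (-78 - 6*G/29 - 13/3 - G/(3*29))*G = (-78 - 6*G/29 - 13/3 - G/87)*G = (-247/3 - 19*G/87)*G = G*(-247/3 - 19*G/87))
-2886896/2262462 - (-245389 - 2267365)*(J(853, 569) - 193148) = -2886896/2262462 - (-245389 - 2267365)*(-19/87*853*(377 + 853) - 193148) = -2886896*1/2262462 - (-2512754)*(-19/87*853*1230 - 193148) = -1443448/1131231 - (-2512754)*(-6644870/29 - 193148) = -1443448/1131231 - (-2512754)*(-12246162)/29 = -1443448/1131231 - 1*30771592550148/29 = -1443448/1131231 - 30771592550148/29 = -34809779412138332180/32805699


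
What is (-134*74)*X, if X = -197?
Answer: 1953452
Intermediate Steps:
(-134*74)*X = -134*74*(-197) = -9916*(-197) = 1953452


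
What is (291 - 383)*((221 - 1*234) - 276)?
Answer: 26588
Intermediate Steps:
(291 - 383)*((221 - 1*234) - 276) = -92*((221 - 234) - 276) = -92*(-13 - 276) = -92*(-289) = 26588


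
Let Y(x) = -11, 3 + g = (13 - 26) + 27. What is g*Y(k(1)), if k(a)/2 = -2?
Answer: -121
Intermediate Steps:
k(a) = -4 (k(a) = 2*(-2) = -4)
g = 11 (g = -3 + ((13 - 26) + 27) = -3 + (-13 + 27) = -3 + 14 = 11)
g*Y(k(1)) = 11*(-11) = -121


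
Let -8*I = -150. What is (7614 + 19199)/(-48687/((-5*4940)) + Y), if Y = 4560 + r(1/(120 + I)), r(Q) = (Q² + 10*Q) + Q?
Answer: 1631993086620/277672577459 ≈ 5.8774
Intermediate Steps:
I = 75/4 (I = -⅛*(-150) = 75/4 ≈ 18.750)
r(Q) = Q² + 11*Q
Y = 1404618436/308025 (Y = 4560 + (11 + 1/(120 + 75/4))/(120 + 75/4) = 4560 + (11 + 1/(555/4))/(555/4) = 4560 + 4*(11 + 4/555)/555 = 4560 + (4/555)*(6109/555) = 4560 + 24436/308025 = 1404618436/308025 ≈ 4560.1)
(7614 + 19199)/(-48687/((-5*4940)) + Y) = (7614 + 19199)/(-48687/((-5*4940)) + 1404618436/308025) = 26813/(-48687/(-24700) + 1404618436/308025) = 26813/(-48687*(-1/24700) + 1404618436/308025) = 26813/(48687/24700 + 1404618436/308025) = 26813/(277672577459/60865740) = 26813*(60865740/277672577459) = 1631993086620/277672577459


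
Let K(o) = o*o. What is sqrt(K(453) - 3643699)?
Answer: I*sqrt(3438490) ≈ 1854.3*I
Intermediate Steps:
K(o) = o**2
sqrt(K(453) - 3643699) = sqrt(453**2 - 3643699) = sqrt(205209 - 3643699) = sqrt(-3438490) = I*sqrt(3438490)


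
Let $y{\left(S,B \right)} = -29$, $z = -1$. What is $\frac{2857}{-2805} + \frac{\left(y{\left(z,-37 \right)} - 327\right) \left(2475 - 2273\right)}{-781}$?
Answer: $\frac{18134713}{199155} \approx 91.058$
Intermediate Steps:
$\frac{2857}{-2805} + \frac{\left(y{\left(z,-37 \right)} - 327\right) \left(2475 - 2273\right)}{-781} = \frac{2857}{-2805} + \frac{\left(-29 - 327\right) \left(2475 - 2273\right)}{-781} = 2857 \left(- \frac{1}{2805}\right) + \left(-356\right) 202 \left(- \frac{1}{781}\right) = - \frac{2857}{2805} - - \frac{71912}{781} = - \frac{2857}{2805} + \frac{71912}{781} = \frac{18134713}{199155}$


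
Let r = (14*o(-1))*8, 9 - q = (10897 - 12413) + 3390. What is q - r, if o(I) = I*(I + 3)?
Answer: -1641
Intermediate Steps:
o(I) = I*(3 + I)
q = -1865 (q = 9 - ((10897 - 12413) + 3390) = 9 - (-1516 + 3390) = 9 - 1*1874 = 9 - 1874 = -1865)
r = -224 (r = (14*(-(3 - 1)))*8 = (14*(-1*2))*8 = (14*(-2))*8 = -28*8 = -224)
q - r = -1865 - 1*(-224) = -1865 + 224 = -1641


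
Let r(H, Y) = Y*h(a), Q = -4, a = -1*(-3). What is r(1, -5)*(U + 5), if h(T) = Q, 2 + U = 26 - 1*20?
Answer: 180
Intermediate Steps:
U = 4 (U = -2 + (26 - 1*20) = -2 + (26 - 20) = -2 + 6 = 4)
a = 3
h(T) = -4
r(H, Y) = -4*Y (r(H, Y) = Y*(-4) = -4*Y)
r(1, -5)*(U + 5) = (-4*(-5))*(4 + 5) = 20*9 = 180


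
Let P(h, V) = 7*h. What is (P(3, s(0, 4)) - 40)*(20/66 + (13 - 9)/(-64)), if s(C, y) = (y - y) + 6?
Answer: -2413/528 ≈ -4.5701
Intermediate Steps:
s(C, y) = 6 (s(C, y) = 0 + 6 = 6)
(P(3, s(0, 4)) - 40)*(20/66 + (13 - 9)/(-64)) = (7*3 - 40)*(20/66 + (13 - 9)/(-64)) = (21 - 40)*(20*(1/66) + 4*(-1/64)) = -19*(10/33 - 1/16) = -19*127/528 = -2413/528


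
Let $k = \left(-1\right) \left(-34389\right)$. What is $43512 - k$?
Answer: $9123$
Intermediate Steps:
$k = 34389$
$43512 - k = 43512 - 34389 = 9123$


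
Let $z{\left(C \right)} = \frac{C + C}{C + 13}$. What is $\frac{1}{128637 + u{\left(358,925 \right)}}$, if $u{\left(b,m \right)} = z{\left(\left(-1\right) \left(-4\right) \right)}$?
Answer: $\frac{17}{2186837} \approx 7.7738 \cdot 10^{-6}$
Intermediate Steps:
$z{\left(C \right)} = \frac{2 C}{13 + C}$
$u{\left(b,m \right)} = \frac{8}{17}$ ($u{\left(b,m \right)} = \frac{2 \left(\left(-1\right) \left(-4\right)\right)}{13 - -4} = 2 \cdot 4 \frac{1}{13 + 4} = 2 \cdot 4 \cdot \frac{1}{17} = \frac{8}{17}$)
$\frac{1}{128637 + u{\left(358,925 \right)}} = \frac{1}{128637 + \frac{8}{17}} = \frac{1}{\frac{2186837}{17}} = \frac{17}{2186837}$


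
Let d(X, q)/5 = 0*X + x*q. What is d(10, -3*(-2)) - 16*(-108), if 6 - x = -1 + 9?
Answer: 1668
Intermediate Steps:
x = -2 (x = 6 - (-1 + 9) = 6 - 1*8 = 6 - 8 = -2)
d(X, q) = -10*q (d(X, q) = 5*(0*X - 2*q) = 5*(0 - 2*q) = 5*(-2*q) = -10*q)
d(10, -3*(-2)) - 16*(-108) = -(-30)*(-2) - 16*(-108) = -10*6 + 1728 = -60 + 1728 = 1668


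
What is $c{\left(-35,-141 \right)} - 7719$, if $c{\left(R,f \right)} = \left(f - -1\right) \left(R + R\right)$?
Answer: $2081$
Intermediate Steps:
$c{\left(R,f \right)} = 2 R \left(1 + f\right)$ ($c{\left(R,f \right)} = \left(f + 1\right) 2 R = \left(1 + f\right) 2 R = 2 R \left(1 + f\right)$)
$c{\left(-35,-141 \right)} - 7719 = 2 \left(-35\right) \left(1 - 141\right) - 7719 = 2 \left(-35\right) \left(-140\right) - 7719 = 9800 - 7719 = 2081$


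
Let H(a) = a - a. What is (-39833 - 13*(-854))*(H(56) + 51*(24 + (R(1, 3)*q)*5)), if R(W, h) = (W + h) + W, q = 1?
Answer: -71798769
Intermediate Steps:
R(W, h) = h + 2*W
H(a) = 0
(-39833 - 13*(-854))*(H(56) + 51*(24 + (R(1, 3)*q)*5)) = (-39833 - 13*(-854))*(0 + 51*(24 + ((3 + 2*1)*1)*5)) = (-39833 + 11102)*(0 + 51*(24 + ((3 + 2)*1)*5)) = -28731*(0 + 51*(24 + (5*1)*5)) = -28731*(0 + 51*(24 + 5*5)) = -28731*(0 + 51*(24 + 25)) = -28731*(0 + 51*49) = -28731*(0 + 2499) = -28731*2499 = -71798769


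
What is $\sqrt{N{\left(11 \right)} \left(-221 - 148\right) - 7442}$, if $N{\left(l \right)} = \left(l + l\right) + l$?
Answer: $i \sqrt{19619} \approx 140.07 i$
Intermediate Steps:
$N{\left(l \right)} = 3 l$ ($N{\left(l \right)} = 2 l + l = 3 l$)
$\sqrt{N{\left(11 \right)} \left(-221 - 148\right) - 7442} = \sqrt{3 \cdot 11 \left(-221 - 148\right) - 7442} = \sqrt{33 \left(-369\right) - 7442} = \sqrt{-12177 - 7442} = \sqrt{-19619} = i \sqrt{19619}$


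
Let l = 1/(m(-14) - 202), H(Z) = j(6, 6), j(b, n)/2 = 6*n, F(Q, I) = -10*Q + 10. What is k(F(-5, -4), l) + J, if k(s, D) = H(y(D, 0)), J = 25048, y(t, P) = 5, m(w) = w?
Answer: 25120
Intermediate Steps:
F(Q, I) = 10 - 10*Q
j(b, n) = 12*n (j(b, n) = 2*(6*n) = 12*n)
H(Z) = 72 (H(Z) = 12*6 = 72)
l = -1/216 (l = 1/(-14 - 202) = 1/(-216) = -1/216 ≈ -0.0046296)
k(s, D) = 72
k(F(-5, -4), l) + J = 72 + 25048 = 25120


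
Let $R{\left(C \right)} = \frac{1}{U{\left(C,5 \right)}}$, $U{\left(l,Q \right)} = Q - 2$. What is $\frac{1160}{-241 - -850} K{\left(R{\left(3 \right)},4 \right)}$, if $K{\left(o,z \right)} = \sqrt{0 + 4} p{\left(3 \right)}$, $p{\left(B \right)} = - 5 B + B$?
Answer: $- \frac{320}{7} \approx -45.714$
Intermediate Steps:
$p{\left(B \right)} = - 4 B$
$U{\left(l,Q \right)} = -2 + Q$ ($U{\left(l,Q \right)} = Q - 2 = -2 + Q$)
$R{\left(C \right)} = \frac{1}{3}$ ($R{\left(C \right)} = \frac{1}{-2 + 5} = \frac{1}{3}$)
$K{\left(o,z \right)} = -24$ ($K{\left(o,z \right)} = \sqrt{0 + 4} \left(\left(-4\right) 3\right) = \sqrt{4} \left(-12\right) = 2 \left(-12\right) = -24$)
$\frac{1160}{-241 - -850} K{\left(R{\left(3 \right)},4 \right)} = \frac{1160}{-241 - -850} \left(-24\right) = \frac{1160}{-241 + 850} \left(-24\right) = \frac{1160}{609} \left(-24\right) = 1160 \cdot \frac{1}{609} \left(-24\right) = \frac{40}{21} \left(-24\right) = - \frac{320}{7}$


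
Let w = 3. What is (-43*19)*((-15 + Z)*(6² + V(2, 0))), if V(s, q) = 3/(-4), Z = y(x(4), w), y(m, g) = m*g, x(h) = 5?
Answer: 0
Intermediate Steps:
y(m, g) = g*m
Z = 15 (Z = 3*5 = 15)
V(s, q) = -¾ (V(s, q) = 3*(-¼) = -¾)
(-43*19)*((-15 + Z)*(6² + V(2, 0))) = (-43*19)*((-15 + 15)*(6² - ¾)) = -0*(36 - ¾) = -0*141/4 = -817*0 = 0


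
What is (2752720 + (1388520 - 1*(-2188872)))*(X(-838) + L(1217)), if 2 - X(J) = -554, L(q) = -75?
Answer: 3044783872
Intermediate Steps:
X(J) = 556 (X(J) = 2 - 1*(-554) = 2 + 554 = 556)
(2752720 + (1388520 - 1*(-2188872)))*(X(-838) + L(1217)) = (2752720 + (1388520 - 1*(-2188872)))*(556 - 75) = (2752720 + (1388520 + 2188872))*481 = (2752720 + 3577392)*481 = 6330112*481 = 3044783872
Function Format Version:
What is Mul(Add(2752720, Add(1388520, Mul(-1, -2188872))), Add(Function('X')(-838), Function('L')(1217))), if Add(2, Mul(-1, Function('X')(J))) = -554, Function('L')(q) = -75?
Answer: 3044783872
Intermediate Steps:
Function('X')(J) = 556 (Function('X')(J) = Add(2, Mul(-1, -554)) = Add(2, 554) = 556)
Mul(Add(2752720, Add(1388520, Mul(-1, -2188872))), Add(Function('X')(-838), Function('L')(1217))) = Mul(Add(2752720, Add(1388520, Mul(-1, -2188872))), Add(556, -75)) = Mul(Add(2752720, Add(1388520, 2188872)), 481) = Mul(Add(2752720, 3577392), 481) = Mul(6330112, 481) = 3044783872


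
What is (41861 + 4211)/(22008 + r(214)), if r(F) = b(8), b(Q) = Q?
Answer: 5759/2752 ≈ 2.0927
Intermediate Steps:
r(F) = 8
(41861 + 4211)/(22008 + r(214)) = (41861 + 4211)/(22008 + 8) = 46072/22016 = 46072*(1/22016) = 5759/2752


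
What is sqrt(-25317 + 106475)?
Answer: sqrt(81158) ≈ 284.88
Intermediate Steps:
sqrt(-25317 + 106475) = sqrt(81158)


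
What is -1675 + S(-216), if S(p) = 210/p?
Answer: -60335/36 ≈ -1676.0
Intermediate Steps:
-1675 + S(-216) = -1675 + 210/(-216) = -1675 + 210*(-1/216) = -1675 - 35/36 = -60335/36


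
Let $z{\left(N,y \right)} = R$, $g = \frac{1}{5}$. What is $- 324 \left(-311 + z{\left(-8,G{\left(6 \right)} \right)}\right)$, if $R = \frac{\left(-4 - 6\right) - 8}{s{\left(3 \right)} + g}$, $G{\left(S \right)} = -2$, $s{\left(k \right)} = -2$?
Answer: $97524$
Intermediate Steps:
$g = \frac{1}{5} \approx 0.2$
$R = 10$ ($R = \frac{\left(-4 - 6\right) - 8}{-2 + \frac{1}{5}} = \frac{\left(-4 - 6\right) - 8}{- \frac{9}{5}} = \left(-10 - 8\right) \left(- \frac{5}{9}\right) = \left(-18\right) \left(- \frac{5}{9}\right) = 10$)
$z{\left(N,y \right)} = 10$
$- 324 \left(-311 + z{\left(-8,G{\left(6 \right)} \right)}\right) = - 324 \left(-311 + 10\right) = \left(-324\right) \left(-301\right) = 97524$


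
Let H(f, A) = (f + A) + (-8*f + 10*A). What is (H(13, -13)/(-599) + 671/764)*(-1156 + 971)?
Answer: -107430425/457636 ≈ -234.75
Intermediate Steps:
H(f, A) = -7*f + 11*A (H(f, A) = (A + f) + (-8*f + 10*A) = -7*f + 11*A)
(H(13, -13)/(-599) + 671/764)*(-1156 + 971) = ((-7*13 + 11*(-13))/(-599) + 671/764)*(-1156 + 971) = ((-91 - 143)*(-1/599) + 671*(1/764))*(-185) = (-234*(-1/599) + 671/764)*(-185) = (234/599 + 671/764)*(-185) = (580705/457636)*(-185) = -107430425/457636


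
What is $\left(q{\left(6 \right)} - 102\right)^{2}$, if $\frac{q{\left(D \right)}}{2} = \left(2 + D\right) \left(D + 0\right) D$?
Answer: $224676$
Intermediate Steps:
$q{\left(D \right)} = 2 D^{2} \left(2 + D\right)$ ($q{\left(D \right)} = 2 \left(2 + D\right) \left(D + 0\right) D = 2 \left(2 + D\right) D D = 2 D \left(2 + D\right) D = 2 D^{2} \left(2 + D\right)$)
$\left(q{\left(6 \right)} - 102\right)^{2} = \left(2 \cdot 6^{2} \left(2 + 6\right) - 102\right)^{2} = \left(2 \cdot 36 \cdot 8 - 102\right)^{2} = \left(576 - 102\right)^{2} = 474^{2} = 224676$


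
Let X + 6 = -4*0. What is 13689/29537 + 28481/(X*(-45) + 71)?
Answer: 845911246/10072117 ≈ 83.985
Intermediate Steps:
X = -6 (X = -6 - 4*0 = -6 + 0 = -6)
13689/29537 + 28481/(X*(-45) + 71) = 13689/29537 + 28481/(-6*(-45) + 71) = 13689*(1/29537) + 28481/(270 + 71) = 13689/29537 + 28481/341 = 845911246/10072117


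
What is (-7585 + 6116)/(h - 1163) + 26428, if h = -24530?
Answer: 679016073/25693 ≈ 26428.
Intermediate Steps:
(-7585 + 6116)/(h - 1163) + 26428 = (-7585 + 6116)/(-24530 - 1163) + 26428 = -1469/(-25693) + 26428 = -1469*(-1/25693) + 26428 = 1469/25693 + 26428 = 679016073/25693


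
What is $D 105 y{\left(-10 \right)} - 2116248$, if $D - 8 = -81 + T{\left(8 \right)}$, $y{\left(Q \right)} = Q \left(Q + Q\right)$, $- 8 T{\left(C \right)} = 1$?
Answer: $-3651873$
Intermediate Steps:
$T{\left(C \right)} = - \frac{1}{8}$ ($T{\left(C \right)} = \left(- \frac{1}{8}\right) 1 = - \frac{1}{8}$)
$y{\left(Q \right)} = 2 Q^{2}$ ($y{\left(Q \right)} = Q 2 Q = 2 Q^{2}$)
$D = - \frac{585}{8}$ ($D = 8 - \frac{649}{8} = - \frac{585}{8} \approx -73.125$)
$D 105 y{\left(-10 \right)} - 2116248 = \left(- \frac{585}{8}\right) 105 \cdot 2 \left(-10\right)^{2} - 2116248 = - \frac{61425 \cdot 2 \cdot 100}{8} - 2116248 = \left(- \frac{61425}{8}\right) 200 - 2116248 = -1535625 - 2116248 = -3651873$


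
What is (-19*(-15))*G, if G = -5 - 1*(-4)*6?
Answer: 5415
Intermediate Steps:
G = 19 (G = -5 + 4*6 = -5 + 24 = 19)
(-19*(-15))*G = -19*(-15)*19 = 285*19 = 5415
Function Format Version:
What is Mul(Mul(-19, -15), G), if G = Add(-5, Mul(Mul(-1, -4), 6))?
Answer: 5415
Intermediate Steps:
G = 19 (G = Add(-5, Mul(4, 6)) = Add(-5, 24) = 19)
Mul(Mul(-19, -15), G) = Mul(Mul(-19, -15), 19) = Mul(285, 19) = 5415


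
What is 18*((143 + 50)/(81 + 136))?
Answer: 3474/217 ≈ 16.009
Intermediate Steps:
18*((143 + 50)/(81 + 136)) = 18*(193/217) = 3474/217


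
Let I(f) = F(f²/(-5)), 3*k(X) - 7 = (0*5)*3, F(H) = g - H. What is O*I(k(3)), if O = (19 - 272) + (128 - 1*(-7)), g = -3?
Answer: 10148/45 ≈ 225.51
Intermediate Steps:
F(H) = -3 - H
k(X) = 7/3 (k(X) = 7/3 + ((0*5)*3)/3 = 7/3 + (0*3)/3 = 7/3 + (⅓)*0 = 7/3 + 0 = 7/3)
I(f) = -3 + f²/5 (I(f) = -3 - f²/(-5) = -3 - f²*(-1)/5 = -3 - (-1)*f²/5 = -3 + f²/5)
O = -118 (O = -253 + (128 + 7) = -253 + 135 = -118)
O*I(k(3)) = -118*(-3 + (7/3)²/5) = -118*(-3 + (⅕)*(49/9)) = -118*(-3 + 49/45) = -118*(-86/45) = 10148/45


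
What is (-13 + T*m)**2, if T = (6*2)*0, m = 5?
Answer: 169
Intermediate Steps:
T = 0 (T = 12*0 = 0)
(-13 + T*m)**2 = (-13 + 0*5)**2 = (-13 + 0)**2 = (-13)**2 = 169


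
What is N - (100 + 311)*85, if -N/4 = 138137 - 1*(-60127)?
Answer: -827991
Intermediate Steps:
N = -793056 (N = -4*(138137 - 1*(-60127)) = -4*(138137 + 60127) = -4*198264 = -793056)
N - (100 + 311)*85 = -793056 - (100 + 311)*85 = -793056 - 411*85 = -793056 - 1*34935 = -793056 - 34935 = -827991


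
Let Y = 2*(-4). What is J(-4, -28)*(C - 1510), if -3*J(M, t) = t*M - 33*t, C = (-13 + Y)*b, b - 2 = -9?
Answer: 1412068/3 ≈ 4.7069e+5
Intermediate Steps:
b = -7 (b = 2 - 9 = -7)
Y = -8
C = 147 (C = (-13 - 8)*(-7) = -21*(-7) = 147)
J(M, t) = 11*t - M*t/3 (J(M, t) = -(t*M - 33*t)/3 = -(M*t - 33*t)/3 = -(-33*t + M*t)/3 = 11*t - M*t/3)
J(-4, -28)*(C - 1510) = ((⅓)*(-28)*(33 - 1*(-4)))*(147 - 1510) = ((⅓)*(-28)*(33 + 4))*(-1363) = ((⅓)*(-28)*37)*(-1363) = -1036/3*(-1363) = 1412068/3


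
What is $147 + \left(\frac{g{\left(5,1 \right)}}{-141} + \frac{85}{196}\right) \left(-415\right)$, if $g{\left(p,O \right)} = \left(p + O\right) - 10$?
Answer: $- \frac{1236643}{27636} \approx -44.748$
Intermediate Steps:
$g{\left(p,O \right)} = -10 + O + p$ ($g{\left(p,O \right)} = \left(O + p\right) - 10 = -10 + O + p$)
$147 + \left(\frac{g{\left(5,1 \right)}}{-141} + \frac{85}{196}\right) \left(-415\right) = 147 + \left(\frac{-10 + 1 + 5}{-141} + \frac{85}{196}\right) \left(-415\right) = 147 + \left(\left(-4\right) \left(- \frac{1}{141}\right) + 85 \cdot \frac{1}{196}\right) \left(-415\right) = 147 + \left(\frac{4}{141} + \frac{85}{196}\right) \left(-415\right) = 147 + \frac{12769}{27636} \left(-415\right) = 147 - \frac{5299135}{27636} = - \frac{1236643}{27636}$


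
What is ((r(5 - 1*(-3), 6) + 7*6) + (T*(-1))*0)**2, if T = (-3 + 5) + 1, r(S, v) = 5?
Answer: 2209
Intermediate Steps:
T = 3 (T = 2 + 1 = 3)
((r(5 - 1*(-3), 6) + 7*6) + (T*(-1))*0)**2 = ((5 + 7*6) + (3*(-1))*0)**2 = ((5 + 42) - 3*0)**2 = (47 + 0)**2 = 47**2 = 2209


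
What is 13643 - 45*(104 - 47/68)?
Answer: 611599/68 ≈ 8994.1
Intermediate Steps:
13643 - 45*(104 - 47/68) = 13643 - 45*7025/68 = 13643 - 1*316125/68 = 13643 - 316125/68 = 611599/68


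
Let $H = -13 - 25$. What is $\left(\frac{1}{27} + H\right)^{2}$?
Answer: $\frac{1050625}{729} \approx 1441.2$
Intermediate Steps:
$H = -38$ ($H = -13 - 25 = -38$)
$\left(\frac{1}{27} + H\right)^{2} = \left(\frac{1}{27} - 38\right)^{2} = \left(- \frac{1025}{27}\right)^{2} = \frac{1050625}{729}$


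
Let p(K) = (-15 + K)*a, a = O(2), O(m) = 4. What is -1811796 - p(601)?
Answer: -1814140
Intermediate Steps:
a = 4
p(K) = -60 + 4*K (p(K) = (-15 + K)*4 = -60 + 4*K)
-1811796 - p(601) = -1811796 - (-60 + 4*601) = -1811796 - (-60 + 2404) = -1811796 - 1*2344 = -1811796 - 2344 = -1814140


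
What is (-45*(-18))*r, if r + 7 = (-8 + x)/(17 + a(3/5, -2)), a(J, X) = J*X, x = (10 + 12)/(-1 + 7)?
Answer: -465480/79 ≈ -5892.1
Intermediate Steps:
x = 11/3 (x = 22/6 = 22*(1/6) = 11/3 ≈ 3.6667)
r = -1724/237 (r = -7 + (-8 + 11/3)/(17 + (3/5)*(-2)) = -7 - 13/(3*(17 + (3*(1/5))*(-2))) = -7 - 13/(3*(17 + (3/5)*(-2))) = -7 - 13/(3*(17 - 6/5)) = -7 - 13/(3*79/5) = -7 - 13/3*5/79 = -7 - 65/237 = -1724/237 ≈ -7.2743)
(-45*(-18))*r = -45*(-18)*(-1724/237) = 810*(-1724/237) = -465480/79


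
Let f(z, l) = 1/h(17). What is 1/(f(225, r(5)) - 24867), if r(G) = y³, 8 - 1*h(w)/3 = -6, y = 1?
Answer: -42/1044413 ≈ -4.0214e-5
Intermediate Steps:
h(w) = 42 (h(w) = 24 - 3*(-6) = 24 + 18 = 42)
r(G) = 1 (r(G) = 1³ = 1)
f(z, l) = 1/42
1/(f(225, r(5)) - 24867) = 1/(1/42 - 24867) = 1/(-1044413/42) = -42/1044413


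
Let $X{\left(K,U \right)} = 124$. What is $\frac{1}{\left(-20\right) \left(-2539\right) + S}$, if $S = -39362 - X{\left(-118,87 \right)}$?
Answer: $\frac{1}{11294} \approx 8.8543 \cdot 10^{-5}$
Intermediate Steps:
$S = -39486$ ($S = -39362 - 124 = -39486$)
$\frac{1}{\left(-20\right) \left(-2539\right) + S} = \frac{1}{\left(-20\right) \left(-2539\right) - 39486} = \frac{1}{50780 - 39486} = \frac{1}{11294}$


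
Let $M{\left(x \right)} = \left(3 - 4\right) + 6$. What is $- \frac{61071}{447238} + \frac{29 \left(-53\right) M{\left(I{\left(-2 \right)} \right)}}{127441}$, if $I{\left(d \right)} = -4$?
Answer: $- \frac{11219973341}{56996457958} \approx -0.19685$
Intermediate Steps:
$M{\left(x \right)} = 5$ ($M{\left(x \right)} = -1 + 6 = 5$)
$- \frac{61071}{447238} + \frac{29 \left(-53\right) M{\left(I{\left(-2 \right)} \right)}}{127441} = - \frac{61071}{447238} + \frac{29 \left(-53\right) 5}{127441} = \left(-61071\right) \frac{1}{447238} + \left(-1537\right) 5 \cdot \frac{1}{127441} = - \frac{61071}{447238} - \frac{7685}{127441} = - \frac{11219973341}{56996457958}$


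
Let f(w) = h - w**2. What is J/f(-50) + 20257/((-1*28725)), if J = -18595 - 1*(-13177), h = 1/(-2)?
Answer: 69986281/47884575 ≈ 1.4616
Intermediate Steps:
h = -1/2 ≈ -0.50000
f(w) = -1/2 - w**2
J = -5418 (J = -18595 + 13177 = -5418)
J/f(-50) + 20257/((-1*28725)) = -5418/(-1/2 - 1*(-50)**2) + 20257/((-1*28725)) = -5418/(-1/2 - 1*2500) + 20257/(-28725) = -5418/(-1/2 - 2500) + 20257*(-1/28725) = -5418/(-5001/2) - 20257/28725 = -5418*(-2/5001) - 20257/28725 = 3612/1667 - 20257/28725 = 69986281/47884575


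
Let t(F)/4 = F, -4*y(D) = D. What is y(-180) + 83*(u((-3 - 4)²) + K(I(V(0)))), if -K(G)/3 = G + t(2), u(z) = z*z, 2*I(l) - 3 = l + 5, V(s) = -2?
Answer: 196589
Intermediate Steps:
y(D) = -D/4
I(l) = 4 + l/2 (I(l) = 3/2 + (l + 5)/2 = 3/2 + (5 + l)/2 = 3/2 + (5/2 + l/2) = 4 + l/2)
t(F) = 4*F
u(z) = z²
K(G) = -24 - 3*G (K(G) = -3*(G + 4*2) = -3*(G + 8) = -3*(8 + G) = -24 - 3*G)
y(-180) + 83*(u((-3 - 4)²) + K(I(V(0)))) = -¼*(-180) + 83*(((-3 - 4)²)² + (-24 - 3*(4 + (½)*(-2)))) = 45 + 83*(((-7)²)² + (-24 - 3*(4 - 1))) = 45 + 83*(49² + (-24 - 3*3)) = 45 + 83*(2401 + (-24 - 9)) = 45 + 83*(2401 - 33) = 45 + 83*2368 = 45 + 196544 = 196589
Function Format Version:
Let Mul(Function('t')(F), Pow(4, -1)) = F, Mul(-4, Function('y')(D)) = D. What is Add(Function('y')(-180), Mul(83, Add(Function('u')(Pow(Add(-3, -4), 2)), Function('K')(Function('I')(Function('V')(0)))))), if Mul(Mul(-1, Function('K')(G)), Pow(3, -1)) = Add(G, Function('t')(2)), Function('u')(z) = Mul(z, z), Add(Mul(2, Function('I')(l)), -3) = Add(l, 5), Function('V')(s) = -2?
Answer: 196589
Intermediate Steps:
Function('y')(D) = Mul(Rational(-1, 4), D)
Function('I')(l) = Add(4, Mul(Rational(1, 2), l)) (Function('I')(l) = Add(Rational(3, 2), Mul(Rational(1, 2), Add(l, 5))) = Add(Rational(3, 2), Mul(Rational(1, 2), Add(5, l))) = Add(Rational(3, 2), Add(Rational(5, 2), Mul(Rational(1, 2), l))) = Add(4, Mul(Rational(1, 2), l)))
Function('t')(F) = Mul(4, F)
Function('u')(z) = Pow(z, 2)
Function('K')(G) = Add(-24, Mul(-3, G)) (Function('K')(G) = Mul(-3, Add(G, Mul(4, 2))) = Mul(-3, Add(G, 8)) = Mul(-3, Add(8, G)) = Add(-24, Mul(-3, G)))
Add(Function('y')(-180), Mul(83, Add(Function('u')(Pow(Add(-3, -4), 2)), Function('K')(Function('I')(Function('V')(0)))))) = Add(Mul(Rational(-1, 4), -180), Mul(83, Add(Pow(Pow(Add(-3, -4), 2), 2), Add(-24, Mul(-3, Add(4, Mul(Rational(1, 2), -2))))))) = Add(45, Mul(83, Add(Pow(Pow(-7, 2), 2), Add(-24, Mul(-3, Add(4, -1)))))) = Add(45, Mul(83, Add(Pow(49, 2), Add(-24, Mul(-3, 3))))) = Add(45, Mul(83, Add(2401, Add(-24, -9)))) = Add(45, Mul(83, Add(2401, -33))) = Add(45, Mul(83, 2368)) = Add(45, 196544) = 196589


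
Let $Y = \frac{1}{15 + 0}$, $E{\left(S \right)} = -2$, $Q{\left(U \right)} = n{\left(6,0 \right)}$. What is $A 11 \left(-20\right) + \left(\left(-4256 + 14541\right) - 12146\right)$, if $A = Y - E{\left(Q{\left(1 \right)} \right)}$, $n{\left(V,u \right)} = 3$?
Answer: $- \frac{6947}{3} \approx -2315.7$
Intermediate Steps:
$Q{\left(U \right)} = 3$
$Y = \frac{1}{15} \approx 0.066667$
$A = \frac{31}{15}$ ($A = \frac{1}{15} - -2 = \frac{1}{15} + 2 = \frac{31}{15} \approx 2.0667$)
$A 11 \left(-20\right) + \left(\left(-4256 + 14541\right) - 12146\right) = \frac{31}{15} \cdot 11 \left(-20\right) + \left(\left(-4256 + 14541\right) - 12146\right) = \frac{341}{15} \left(-20\right) + \left(10285 - 12146\right) = - \frac{1364}{3} - 1861 = - \frac{6947}{3}$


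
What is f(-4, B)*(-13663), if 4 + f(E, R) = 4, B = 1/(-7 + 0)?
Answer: 0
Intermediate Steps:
B = -1/7 (B = 1/(-7) = -1/7 ≈ -0.14286)
f(E, R) = 0 (f(E, R) = -4 + 4 = 0)
f(-4, B)*(-13663) = 0*(-13663) = 0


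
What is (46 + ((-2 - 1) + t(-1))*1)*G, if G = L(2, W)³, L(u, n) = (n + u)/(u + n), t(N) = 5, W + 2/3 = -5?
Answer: 48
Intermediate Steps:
W = -17/3 (W = -⅔ - 5 = -17/3 ≈ -5.6667)
L(u, n) = 1 (L(u, n) = (n + u)/(n + u) = 1)
G = 1 (G = 1³ = 1)
(46 + ((-2 - 1) + t(-1))*1)*G = (46 + ((-2 - 1) + 5)*1)*1 = (46 + (-3 + 5)*1)*1 = (46 + 2*1)*1 = (46 + 2)*1 = 48*1 = 48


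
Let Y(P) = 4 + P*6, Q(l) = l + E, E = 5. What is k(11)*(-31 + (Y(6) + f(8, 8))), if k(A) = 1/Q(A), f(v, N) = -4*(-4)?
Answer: 25/16 ≈ 1.5625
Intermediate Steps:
Q(l) = 5 + l (Q(l) = l + 5 = 5 + l)
f(v, N) = 16
k(A) = 1/(5 + A)
Y(P) = 4 + 6*P
k(11)*(-31 + (Y(6) + f(8, 8))) = (-31 + ((4 + 6*6) + 16))/(5 + 11) = (-31 + ((4 + 36) + 16))/16 = (-31 + (40 + 16))/16 = (-31 + 56)/16 = (1/16)*25 = 25/16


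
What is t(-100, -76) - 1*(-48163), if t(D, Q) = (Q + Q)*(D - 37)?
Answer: 68987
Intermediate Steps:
t(D, Q) = 2*Q*(-37 + D) (t(D, Q) = (2*Q)*(-37 + D) = 2*Q*(-37 + D))
t(-100, -76) - 1*(-48163) = 2*(-76)*(-37 - 100) - 1*(-48163) = 2*(-76)*(-137) + 48163 = 20824 + 48163 = 68987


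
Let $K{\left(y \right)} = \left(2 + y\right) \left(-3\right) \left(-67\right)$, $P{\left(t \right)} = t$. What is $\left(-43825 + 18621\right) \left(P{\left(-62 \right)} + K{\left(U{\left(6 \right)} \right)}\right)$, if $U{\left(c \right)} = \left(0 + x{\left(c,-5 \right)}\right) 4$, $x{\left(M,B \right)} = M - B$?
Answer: $-231473536$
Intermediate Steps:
$U{\left(c \right)} = 20 + 4 c$ ($U{\left(c \right)} = \left(0 + \left(c - -5\right)\right) 4 = \left(0 + \left(c + 5\right)\right) 4 = \left(0 + \left(5 + c\right)\right) 4 = \left(5 + c\right) 4 = 20 + 4 c$)
$K{\left(y \right)} = 402 + 201 y$ ($K{\left(y \right)} = \left(-6 - 3 y\right) \left(-67\right) = 402 + 201 y$)
$\left(-43825 + 18621\right) \left(P{\left(-62 \right)} + K{\left(U{\left(6 \right)} \right)}\right) = \left(-43825 + 18621\right) \left(-62 + \left(402 + 201 \left(20 + 4 \cdot 6\right)\right)\right) = - 25204 \left(-62 + \left(402 + 201 \left(20 + 24\right)\right)\right) = - 25204 \left(-62 + \left(402 + 201 \cdot 44\right)\right) = - 25204 \left(-62 + \left(402 + 8844\right)\right) = - 25204 \left(-62 + 9246\right) = \left(-25204\right) 9184 = -231473536$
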